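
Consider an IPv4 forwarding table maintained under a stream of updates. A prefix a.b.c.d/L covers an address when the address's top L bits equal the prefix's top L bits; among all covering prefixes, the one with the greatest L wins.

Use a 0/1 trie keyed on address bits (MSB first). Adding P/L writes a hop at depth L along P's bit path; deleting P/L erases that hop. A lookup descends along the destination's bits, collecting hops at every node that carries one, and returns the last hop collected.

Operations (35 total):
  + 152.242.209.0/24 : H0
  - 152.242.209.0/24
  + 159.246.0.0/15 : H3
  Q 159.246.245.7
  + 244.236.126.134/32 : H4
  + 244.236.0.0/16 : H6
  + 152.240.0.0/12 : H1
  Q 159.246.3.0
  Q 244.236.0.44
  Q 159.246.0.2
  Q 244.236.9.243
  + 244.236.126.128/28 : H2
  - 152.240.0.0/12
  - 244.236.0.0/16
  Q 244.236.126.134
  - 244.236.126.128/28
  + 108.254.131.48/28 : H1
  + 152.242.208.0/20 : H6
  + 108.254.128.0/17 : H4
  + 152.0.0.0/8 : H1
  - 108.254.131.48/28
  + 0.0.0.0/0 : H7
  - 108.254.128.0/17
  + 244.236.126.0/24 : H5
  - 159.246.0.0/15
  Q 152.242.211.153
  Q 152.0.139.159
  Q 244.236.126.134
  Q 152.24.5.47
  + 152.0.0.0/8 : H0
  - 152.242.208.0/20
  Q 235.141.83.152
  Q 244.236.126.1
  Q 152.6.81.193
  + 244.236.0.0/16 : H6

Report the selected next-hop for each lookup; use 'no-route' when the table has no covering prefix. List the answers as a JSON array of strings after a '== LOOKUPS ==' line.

Apply in order:
  add 152.242.209.0/24 -> H0 at depth 24
  del 152.242.209.0/24 (clear depth 24)
  add 159.246.0.0/15 -> H3 at depth 15
  Q 159.246.245.7: descend 100111111111011 ; hops seen [H3] ; pick H3
  add 244.236.126.134/32 -> H4 at depth 32
  add 244.236.0.0/16 -> H6 at depth 16
  add 152.240.0.0/12 -> H1 at depth 12
  Q 159.246.3.0: descend 100111111111011 ; hops seen [H3] ; pick H3
  Q 244.236.0.44: descend 11110100111011000 ; hops seen [H6] ; pick H6
  Q 159.246.0.2: descend 100111111111011 ; hops seen [H3] ; pick H3
  Q 244.236.9.243: descend 11110100111011000 ; hops seen [H6] ; pick H6
  add 244.236.126.128/28 -> H2 at depth 28
  del 152.240.0.0/12 (clear depth 12)
  del 244.236.0.0/16 (clear depth 16)
  Q 244.236.126.134: descend 11110100111011000111111010000110 ; hops seen [H2,H4] ; pick H4
  del 244.236.126.128/28 (clear depth 28)
  add 108.254.131.48/28 -> H1 at depth 28
  add 152.242.208.0/20 -> H6 at depth 20
  add 108.254.128.0/17 -> H4 at depth 17
  add 152.0.0.0/8 -> H1 at depth 8
  del 108.254.131.48/28 (clear depth 28)
  add 0.0.0.0/0 -> H7 at depth 0
  del 108.254.128.0/17 (clear depth 17)
  add 244.236.126.0/24 -> H5 at depth 24
  del 159.246.0.0/15 (clear depth 15)
  Q 152.242.211.153: descend 1001100011110010110100 ; hops seen [H7,H1,H6] ; pick H6
  Q 152.0.139.159: descend 10011000 ; hops seen [H7,H1] ; pick H1
  Q 244.236.126.134: descend 11110100111011000111111010000110 ; hops seen [H7,H5,H4] ; pick H4
  Q 152.24.5.47: descend 10011000 ; hops seen [H7,H1] ; pick H1
  add 152.0.0.0/8 -> H0 at depth 8
  del 152.242.208.0/20 (clear depth 20)
  Q 235.141.83.152: descend 111 ; hops seen [H7] ; pick H7
  Q 244.236.126.1: descend 111101001110110001111110 ; hops seen [H7,H5] ; pick H5
  Q 152.6.81.193: descend 10011000 ; hops seen [H7,H0] ; pick H0
  add 244.236.0.0/16 -> H6 at depth 16

== LOOKUPS ==
["H3","H3","H6","H3","H6","H4","H6","H1","H4","H1","H7","H5","H0"]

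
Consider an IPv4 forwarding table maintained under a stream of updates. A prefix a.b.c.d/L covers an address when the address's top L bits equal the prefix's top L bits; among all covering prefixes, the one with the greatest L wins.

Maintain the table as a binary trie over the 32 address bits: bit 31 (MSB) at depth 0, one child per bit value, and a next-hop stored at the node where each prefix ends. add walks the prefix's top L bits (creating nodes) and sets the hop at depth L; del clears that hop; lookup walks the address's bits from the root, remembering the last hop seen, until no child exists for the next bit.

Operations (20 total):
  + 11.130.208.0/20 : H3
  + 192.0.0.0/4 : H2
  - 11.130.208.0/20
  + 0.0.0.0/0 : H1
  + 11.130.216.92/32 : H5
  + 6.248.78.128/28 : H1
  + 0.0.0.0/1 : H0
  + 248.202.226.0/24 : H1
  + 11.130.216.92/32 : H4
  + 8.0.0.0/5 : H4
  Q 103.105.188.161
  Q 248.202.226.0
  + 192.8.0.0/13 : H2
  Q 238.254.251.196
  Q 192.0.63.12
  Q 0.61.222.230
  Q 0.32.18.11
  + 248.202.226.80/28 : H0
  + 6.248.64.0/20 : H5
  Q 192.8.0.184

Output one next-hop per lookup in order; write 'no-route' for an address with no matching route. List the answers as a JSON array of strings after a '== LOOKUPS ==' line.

Process each operation:
  + 11.130.208.0/20 (H3) depth=20
  + 192.0.0.0/4 (H2) depth=4
  - 11.130.208.0/20 clear@20
  + 0.0.0.0/0 (H1) depth=0
  + 11.130.216.92/32 (H5) depth=32
  + 6.248.78.128/28 (H1) depth=28
  + 0.0.0.0/1 (H0) depth=1
  + 248.202.226.0/24 (H1) depth=24
  + 11.130.216.92/32 (H4) depth=32
  + 8.0.0.0/5 (H4) depth=5
  ? 103.105.188.161  path d0:H1→d1:H0  best=H0
  ? 248.202.226.0  path d0:H1→d1:-→d2:-→d3:-→d4:-→d5:-→d6:-→d7:-→d8:-→d9:-→d10:-→d11:-→d12:-→d13:-→d14:-→d15:-→d16:-→d17:-→d18:-→d19:-→d20:-→d21:-→d22:-→d23:-→d24:H1  best=H1
  + 192.8.0.0/13 (H2) depth=13
  ? 238.254.251.196  path d0:H1→d1:-→d2:-→d3:-  best=H1
  ? 192.0.63.12  path d0:H1→d1:-→d2:-→d3:-→d4:H2→d5:-→d6:-→d7:-→d8:-→d9:-→d10:-→d11:-→d12:-  best=H2
  ? 0.61.222.230  path d0:H1→d1:H0→d2:-→d3:-→d4:-→d5:-  best=H0
  ? 0.32.18.11  path d0:H1→d1:H0→d2:-→d3:-→d4:-→d5:-  best=H0
  + 248.202.226.80/28 (H0) depth=28
  + 6.248.64.0/20 (H5) depth=20
  ? 192.8.0.184  path d0:H1→d1:-→d2:-→d3:-→d4:H2→d5:-→d6:-→d7:-→d8:-→d9:-→d10:-→d11:-→d12:-→d13:H2  best=H2

== LOOKUPS ==
["H0","H1","H1","H2","H0","H0","H2"]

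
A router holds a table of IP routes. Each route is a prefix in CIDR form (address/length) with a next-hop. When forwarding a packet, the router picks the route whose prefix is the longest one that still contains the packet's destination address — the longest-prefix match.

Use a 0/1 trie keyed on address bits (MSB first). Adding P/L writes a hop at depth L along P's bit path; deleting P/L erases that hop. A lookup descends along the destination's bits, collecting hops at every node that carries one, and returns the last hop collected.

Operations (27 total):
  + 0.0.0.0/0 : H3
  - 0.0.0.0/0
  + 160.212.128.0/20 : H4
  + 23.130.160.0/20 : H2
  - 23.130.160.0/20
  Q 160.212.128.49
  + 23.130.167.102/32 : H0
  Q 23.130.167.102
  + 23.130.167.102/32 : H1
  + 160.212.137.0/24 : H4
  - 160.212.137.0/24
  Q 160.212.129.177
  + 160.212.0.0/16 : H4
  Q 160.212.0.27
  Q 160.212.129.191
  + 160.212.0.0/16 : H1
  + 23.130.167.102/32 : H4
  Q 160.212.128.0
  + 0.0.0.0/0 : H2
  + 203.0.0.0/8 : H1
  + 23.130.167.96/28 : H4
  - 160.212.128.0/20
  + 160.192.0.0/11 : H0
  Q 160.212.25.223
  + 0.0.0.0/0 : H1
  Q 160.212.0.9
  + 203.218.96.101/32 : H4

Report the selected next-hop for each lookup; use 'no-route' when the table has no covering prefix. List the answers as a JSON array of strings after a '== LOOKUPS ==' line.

Process each operation:
  + 0.0.0.0/0 (H3) depth=0
  del 0.0.0.0/0 (clear depth 0)
  + 160.212.128.0/20 (H4) depth=20
  + 23.130.160.0/20 (H2) depth=20
  del 23.130.160.0/20 (clear depth 20)
  ? 160.212.128.49  path d0:-→d1:-→d2:-→d3:-→d4:-→d5:-→d6:-→d7:-→d8:-→d9:-→d10:-→d11:-→d12:-→d13:-→d14:-→d15:-→d16:-→d17:-→d18:-→d19:-→d20:H4  best=H4
  + 23.130.167.102/32 (H0) depth=32
  ? 23.130.167.102  path d0:-→d1:-→d2:-→d3:-→d4:-→d5:-→d6:-→d7:-→d8:-→d9:-→d10:-→d11:-→d12:-→d13:-→d14:-→d15:-→d16:-→d17:-→d18:-→d19:-→d20:-→d21:-→d22:-→d23:-→d24:-→d25:-→d26:-→d27:-→d28:-→d29:-→d30:-→d31:-→d32:H0  best=H0
  + 23.130.167.102/32 (H1) depth=32
  + 160.212.137.0/24 (H4) depth=24
  del 160.212.137.0/24 (clear depth 24)
  ? 160.212.129.177  path d0:-→d1:-→d2:-→d3:-→d4:-→d5:-→d6:-→d7:-→d8:-→d9:-→d10:-→d11:-→d12:-→d13:-→d14:-→d15:-→d16:-→d17:-→d18:-→d19:-→d20:H4  best=H4
  + 160.212.0.0/16 (H4) depth=16
  ? 160.212.0.27  path d0:-→d1:-→d2:-→d3:-→d4:-→d5:-→d6:-→d7:-→d8:-→d9:-→d10:-→d11:-→d12:-→d13:-→d14:-→d15:-→d16:H4  best=H4
  ? 160.212.129.191  path d0:-→d1:-→d2:-→d3:-→d4:-→d5:-→d6:-→d7:-→d8:-→d9:-→d10:-→d11:-→d12:-→d13:-→d14:-→d15:-→d16:H4→d17:-→d18:-→d19:-→d20:H4  best=H4
  + 160.212.0.0/16 (H1) depth=16
  + 23.130.167.102/32 (H4) depth=32
  ? 160.212.128.0  path d0:-→d1:-→d2:-→d3:-→d4:-→d5:-→d6:-→d7:-→d8:-→d9:-→d10:-→d11:-→d12:-→d13:-→d14:-→d15:-→d16:H1→d17:-→d18:-→d19:-→d20:H4  best=H4
  + 0.0.0.0/0 (H2) depth=0
  + 203.0.0.0/8 (H1) depth=8
  + 23.130.167.96/28 (H4) depth=28
  del 160.212.128.0/20 (clear depth 20)
  + 160.192.0.0/11 (H0) depth=11
  ? 160.212.25.223  path d0:H2→d1:-→d2:-→d3:-→d4:-→d5:-→d6:-→d7:-→d8:-→d9:-→d10:-→d11:H0→d12:-→d13:-→d14:-→d15:-→d16:H1  best=H1
  + 0.0.0.0/0 (H1) depth=0
  ? 160.212.0.9  path d0:H1→d1:-→d2:-→d3:-→d4:-→d5:-→d6:-→d7:-→d8:-→d9:-→d10:-→d11:H0→d12:-→d13:-→d14:-→d15:-→d16:H1  best=H1
  + 203.218.96.101/32 (H4) depth=32

== LOOKUPS ==
["H4","H0","H4","H4","H4","H4","H1","H1"]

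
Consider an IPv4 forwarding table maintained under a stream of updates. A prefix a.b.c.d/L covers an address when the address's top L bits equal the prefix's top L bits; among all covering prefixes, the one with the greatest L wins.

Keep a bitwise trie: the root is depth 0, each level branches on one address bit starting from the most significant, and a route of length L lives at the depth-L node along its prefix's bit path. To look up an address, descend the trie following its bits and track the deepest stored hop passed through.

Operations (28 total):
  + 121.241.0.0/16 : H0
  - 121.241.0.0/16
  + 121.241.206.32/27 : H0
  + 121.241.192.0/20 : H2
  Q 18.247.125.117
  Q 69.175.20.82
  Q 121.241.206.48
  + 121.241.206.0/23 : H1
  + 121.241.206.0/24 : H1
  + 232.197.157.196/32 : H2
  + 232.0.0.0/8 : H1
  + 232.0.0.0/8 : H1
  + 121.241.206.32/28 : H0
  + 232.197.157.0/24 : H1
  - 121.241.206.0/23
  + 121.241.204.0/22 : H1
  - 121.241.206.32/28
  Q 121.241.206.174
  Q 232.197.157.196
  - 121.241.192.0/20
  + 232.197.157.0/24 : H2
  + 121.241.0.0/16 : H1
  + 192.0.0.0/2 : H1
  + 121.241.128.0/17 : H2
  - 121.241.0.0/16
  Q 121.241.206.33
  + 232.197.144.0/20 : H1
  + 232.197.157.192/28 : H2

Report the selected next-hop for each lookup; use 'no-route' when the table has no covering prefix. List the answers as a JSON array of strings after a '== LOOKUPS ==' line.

Process each operation:
  add 121.241.0.0/16 -> H0 at depth 16
  - 121.241.0.0/16 clear@16
  add 121.241.206.32/27 -> H0 at depth 27
  add 121.241.192.0/20 -> H2 at depth 20
  lookup 18.247.125.117: bits 0 walk d0:-→d1:- -> no-route
  lookup 69.175.20.82: bits 01 walk d0:-→d1:-→d2:- -> no-route
  lookup 121.241.206.48: bits 011110011111000111001110001 walk d0:-→d1:-→d2:-→d3:-→d4:-→d5:-→d6:-→d7:-→d8:-→d9:-→d10:-→d11:-→d12:-→d13:-→d14:-→d15:-→d16:-→d17:-→d18:-→d19:-→d20:H2→d21:-→d22:-→d23:-→d24:-→d25:-→d26:-→d27:H0 -> H0
  add 121.241.206.0/23 -> H1 at depth 23
  add 121.241.206.0/24 -> H1 at depth 24
  add 232.197.157.196/32 -> H2 at depth 32
  add 232.0.0.0/8 -> H1 at depth 8
  add 232.0.0.0/8 -> H1 at depth 8
  add 121.241.206.32/28 -> H0 at depth 28
  add 232.197.157.0/24 -> H1 at depth 24
  - 121.241.206.0/23 clear@23
  add 121.241.204.0/22 -> H1 at depth 22
  - 121.241.206.32/28 clear@28
  lookup 121.241.206.174: bits 011110011111000111001110 walk d0:-→d1:-→d2:-→d3:-→d4:-→d5:-→d6:-→d7:-→d8:-→d9:-→d10:-→d11:-→d12:-→d13:-→d14:-→d15:-→d16:-→d17:-→d18:-→d19:-→d20:H2→d21:-→d22:H1→d23:-→d24:H1 -> H1
  lookup 232.197.157.196: bits 11101000110001011001110111000100 walk d0:-→d1:-→d2:-→d3:-→d4:-→d5:-→d6:-→d7:-→d8:H1→d9:-→d10:-→d11:-→d12:-→d13:-→d14:-→d15:-→d16:-→d17:-→d18:-→d19:-→d20:-→d21:-→d22:-→d23:-→d24:H1→d25:-→d26:-→d27:-→d28:-→d29:-→d30:-→d31:-→d32:H2 -> H2
  - 121.241.192.0/20 clear@20
  add 232.197.157.0/24 -> H2 at depth 24
  add 121.241.0.0/16 -> H1 at depth 16
  add 192.0.0.0/2 -> H1 at depth 2
  add 121.241.128.0/17 -> H2 at depth 17
  - 121.241.0.0/16 clear@16
  lookup 121.241.206.33: bits 0111100111110001110011100010 walk d0:-→d1:-→d2:-→d3:-→d4:-→d5:-→d6:-→d7:-→d8:-→d9:-→d10:-→d11:-→d12:-→d13:-→d14:-→d15:-→d16:-→d17:H2→d18:-→d19:-→d20:-→d21:-→d22:H1→d23:-→d24:H1→d25:-→d26:-→d27:H0→d28:- -> H0
  add 232.197.144.0/20 -> H1 at depth 20
  add 232.197.157.192/28 -> H2 at depth 28

== LOOKUPS ==
["no-route","no-route","H0","H1","H2","H0"]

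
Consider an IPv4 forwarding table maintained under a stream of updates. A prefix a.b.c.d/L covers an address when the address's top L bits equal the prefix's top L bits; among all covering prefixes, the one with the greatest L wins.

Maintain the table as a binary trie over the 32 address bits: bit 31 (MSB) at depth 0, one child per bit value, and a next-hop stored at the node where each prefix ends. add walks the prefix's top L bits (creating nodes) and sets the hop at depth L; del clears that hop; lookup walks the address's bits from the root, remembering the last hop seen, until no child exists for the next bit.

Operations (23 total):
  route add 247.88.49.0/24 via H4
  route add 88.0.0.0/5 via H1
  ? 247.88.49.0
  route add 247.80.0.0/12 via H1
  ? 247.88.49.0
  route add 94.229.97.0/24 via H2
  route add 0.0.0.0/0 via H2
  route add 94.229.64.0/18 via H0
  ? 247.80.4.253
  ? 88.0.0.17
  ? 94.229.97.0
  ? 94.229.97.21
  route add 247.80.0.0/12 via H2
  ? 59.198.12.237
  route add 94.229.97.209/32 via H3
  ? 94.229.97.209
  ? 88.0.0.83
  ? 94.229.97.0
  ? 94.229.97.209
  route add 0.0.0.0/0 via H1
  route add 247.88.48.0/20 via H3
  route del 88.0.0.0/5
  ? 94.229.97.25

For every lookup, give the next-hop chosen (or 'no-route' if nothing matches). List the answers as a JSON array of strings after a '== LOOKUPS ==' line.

Apply in order:
  + 247.88.49.0/24 (H4) depth=24
  + 88.0.0.0/5 (H1) depth=5
  ? 247.88.49.0  path d0:-→d1:-→d2:-→d3:-→d4:-→d5:-→d6:-→d7:-→d8:-→d9:-→d10:-→d11:-→d12:-→d13:-→d14:-→d15:-→d16:-→d17:-→d18:-→d19:-→d20:-→d21:-→d22:-→d23:-→d24:H4  best=H4
  + 247.80.0.0/12 (H1) depth=12
  ? 247.88.49.0  path d0:-→d1:-→d2:-→d3:-→d4:-→d5:-→d6:-→d7:-→d8:-→d9:-→d10:-→d11:-→d12:H1→d13:-→d14:-→d15:-→d16:-→d17:-→d18:-→d19:-→d20:-→d21:-→d22:-→d23:-→d24:H4  best=H4
  + 94.229.97.0/24 (H2) depth=24
  + 0.0.0.0/0 (H2) depth=0
  + 94.229.64.0/18 (H0) depth=18
  ? 247.80.4.253  path d0:H2→d1:-→d2:-→d3:-→d4:-→d5:-→d6:-→d7:-→d8:-→d9:-→d10:-→d11:-→d12:H1  best=H1
  ? 88.0.0.17  path d0:H2→d1:-→d2:-→d3:-→d4:-→d5:H1  best=H1
  ? 94.229.97.0  path d0:H2→d1:-→d2:-→d3:-→d4:-→d5:H1→d6:-→d7:-→d8:-→d9:-→d10:-→d11:-→d12:-→d13:-→d14:-→d15:-→d16:-→d17:-→d18:H0→d19:-→d20:-→d21:-→d22:-→d23:-→d24:H2  best=H2
  ? 94.229.97.21  path d0:H2→d1:-→d2:-→d3:-→d4:-→d5:H1→d6:-→d7:-→d8:-→d9:-→d10:-→d11:-→d12:-→d13:-→d14:-→d15:-→d16:-→d17:-→d18:H0→d19:-→d20:-→d21:-→d22:-→d23:-→d24:H2  best=H2
  + 247.80.0.0/12 (H2) depth=12
  ? 59.198.12.237  path d0:H2→d1:-  best=H2
  + 94.229.97.209/32 (H3) depth=32
  ? 94.229.97.209  path d0:H2→d1:-→d2:-→d3:-→d4:-→d5:H1→d6:-→d7:-→d8:-→d9:-→d10:-→d11:-→d12:-→d13:-→d14:-→d15:-→d16:-→d17:-→d18:H0→d19:-→d20:-→d21:-→d22:-→d23:-→d24:H2→d25:-→d26:-→d27:-→d28:-→d29:-→d30:-→d31:-→d32:H3  best=H3
  ? 88.0.0.83  path d0:H2→d1:-→d2:-→d3:-→d4:-→d5:H1  best=H1
  ? 94.229.97.0  path d0:H2→d1:-→d2:-→d3:-→d4:-→d5:H1→d6:-→d7:-→d8:-→d9:-→d10:-→d11:-→d12:-→d13:-→d14:-→d15:-→d16:-→d17:-→d18:H0→d19:-→d20:-→d21:-→d22:-→d23:-→d24:H2  best=H2
  ? 94.229.97.209  path d0:H2→d1:-→d2:-→d3:-→d4:-→d5:H1→d6:-→d7:-→d8:-→d9:-→d10:-→d11:-→d12:-→d13:-→d14:-→d15:-→d16:-→d17:-→d18:H0→d19:-→d20:-→d21:-→d22:-→d23:-→d24:H2→d25:-→d26:-→d27:-→d28:-→d29:-→d30:-→d31:-→d32:H3  best=H3
  + 0.0.0.0/0 (H1) depth=0
  + 247.88.48.0/20 (H3) depth=20
  del 88.0.0.0/5 (clear depth 5)
  ? 94.229.97.25  path d0:H1→d1:-→d2:-→d3:-→d4:-→d5:-→d6:-→d7:-→d8:-→d9:-→d10:-→d11:-→d12:-→d13:-→d14:-→d15:-→d16:-→d17:-→d18:H0→d19:-→d20:-→d21:-→d22:-→d23:-→d24:H2  best=H2

== LOOKUPS ==
["H4","H4","H1","H1","H2","H2","H2","H3","H1","H2","H3","H2"]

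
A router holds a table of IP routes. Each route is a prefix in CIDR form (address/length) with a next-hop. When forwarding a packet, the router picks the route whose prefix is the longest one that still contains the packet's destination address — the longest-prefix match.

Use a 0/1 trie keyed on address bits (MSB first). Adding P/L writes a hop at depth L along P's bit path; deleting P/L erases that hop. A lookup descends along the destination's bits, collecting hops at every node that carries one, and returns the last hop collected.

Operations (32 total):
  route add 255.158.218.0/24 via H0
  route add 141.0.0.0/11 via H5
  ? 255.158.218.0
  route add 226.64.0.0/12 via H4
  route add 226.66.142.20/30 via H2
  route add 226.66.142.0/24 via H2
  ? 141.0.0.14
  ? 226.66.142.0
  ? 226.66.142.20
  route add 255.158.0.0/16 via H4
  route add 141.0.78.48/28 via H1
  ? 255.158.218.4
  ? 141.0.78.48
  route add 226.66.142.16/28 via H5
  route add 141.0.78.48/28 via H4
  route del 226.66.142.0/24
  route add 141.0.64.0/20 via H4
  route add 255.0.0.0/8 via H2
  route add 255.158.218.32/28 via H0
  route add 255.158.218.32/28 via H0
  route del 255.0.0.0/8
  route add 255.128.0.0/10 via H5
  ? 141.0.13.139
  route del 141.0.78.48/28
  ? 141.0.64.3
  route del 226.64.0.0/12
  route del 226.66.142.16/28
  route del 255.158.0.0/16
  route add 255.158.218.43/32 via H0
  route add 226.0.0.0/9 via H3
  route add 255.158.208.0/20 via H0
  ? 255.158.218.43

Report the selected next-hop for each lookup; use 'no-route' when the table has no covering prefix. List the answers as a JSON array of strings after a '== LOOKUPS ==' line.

Trace:
  add 255.158.218.0/24 -> H0 at depth 24
  add 141.0.0.0/11 -> H5 at depth 11
  ? 255.158.218.0  path d0:-→d1:-→d2:-→d3:-→d4:-→d5:-→d6:-→d7:-→d8:-→d9:-→d10:-→d11:-→d12:-→d13:-→d14:-→d15:-→d16:-→d17:-→d18:-→d19:-→d20:-→d21:-→d22:-→d23:-→d24:H0  best=H0
  add 226.64.0.0/12 -> H4 at depth 12
  add 226.66.142.20/30 -> H2 at depth 30
  add 226.66.142.0/24 -> H2 at depth 24
  ? 141.0.0.14  path d0:-→d1:-→d2:-→d3:-→d4:-→d5:-→d6:-→d7:-→d8:-→d9:-→d10:-→d11:H5  best=H5
  ? 226.66.142.0  path d0:-→d1:-→d2:-→d3:-→d4:-→d5:-→d6:-→d7:-→d8:-→d9:-→d10:-→d11:-→d12:H4→d13:-→d14:-→d15:-→d16:-→d17:-→d18:-→d19:-→d20:-→d21:-→d22:-→d23:-→d24:H2→d25:-→d26:-→d27:-  best=H2
  ? 226.66.142.20  path d0:-→d1:-→d2:-→d3:-→d4:-→d5:-→d6:-→d7:-→d8:-→d9:-→d10:-→d11:-→d12:H4→d13:-→d14:-→d15:-→d16:-→d17:-→d18:-→d19:-→d20:-→d21:-→d22:-→d23:-→d24:H2→d25:-→d26:-→d27:-→d28:-→d29:-→d30:H2  best=H2
  add 255.158.0.0/16 -> H4 at depth 16
  add 141.0.78.48/28 -> H1 at depth 28
  ? 255.158.218.4  path d0:-→d1:-→d2:-→d3:-→d4:-→d5:-→d6:-→d7:-→d8:-→d9:-→d10:-→d11:-→d12:-→d13:-→d14:-→d15:-→d16:H4→d17:-→d18:-→d19:-→d20:-→d21:-→d22:-→d23:-→d24:H0  best=H0
  ? 141.0.78.48  path d0:-→d1:-→d2:-→d3:-→d4:-→d5:-→d6:-→d7:-→d8:-→d9:-→d10:-→d11:H5→d12:-→d13:-→d14:-→d15:-→d16:-→d17:-→d18:-→d19:-→d20:-→d21:-→d22:-→d23:-→d24:-→d25:-→d26:-→d27:-→d28:H1  best=H1
  add 226.66.142.16/28 -> H5 at depth 28
  add 141.0.78.48/28 -> H4 at depth 28
  del 226.66.142.0/24 (clear depth 24)
  add 141.0.64.0/20 -> H4 at depth 20
  add 255.0.0.0/8 -> H2 at depth 8
  add 255.158.218.32/28 -> H0 at depth 28
  add 255.158.218.32/28 -> H0 at depth 28
  del 255.0.0.0/8 (clear depth 8)
  add 255.128.0.0/10 -> H5 at depth 10
  ? 141.0.13.139  path d0:-→d1:-→d2:-→d3:-→d4:-→d5:-→d6:-→d7:-→d8:-→d9:-→d10:-→d11:H5→d12:-→d13:-→d14:-→d15:-→d16:-→d17:-  best=H5
  del 141.0.78.48/28 (clear depth 28)
  ? 141.0.64.3  path d0:-→d1:-→d2:-→d3:-→d4:-→d5:-→d6:-→d7:-→d8:-→d9:-→d10:-→d11:H5→d12:-→d13:-→d14:-→d15:-→d16:-→d17:-→d18:-→d19:-→d20:H4  best=H4
  del 226.64.0.0/12 (clear depth 12)
  del 226.66.142.16/28 (clear depth 28)
  del 255.158.0.0/16 (clear depth 16)
  add 255.158.218.43/32 -> H0 at depth 32
  add 226.0.0.0/9 -> H3 at depth 9
  add 255.158.208.0/20 -> H0 at depth 20
  ? 255.158.218.43  path d0:-→d1:-→d2:-→d3:-→d4:-→d5:-→d6:-→d7:-→d8:-→d9:-→d10:H5→d11:-→d12:-→d13:-→d14:-→d15:-→d16:-→d17:-→d18:-→d19:-→d20:H0→d21:-→d22:-→d23:-→d24:H0→d25:-→d26:-→d27:-→d28:H0→d29:-→d30:-→d31:-→d32:H0  best=H0

== LOOKUPS ==
["H0","H5","H2","H2","H0","H1","H5","H4","H0"]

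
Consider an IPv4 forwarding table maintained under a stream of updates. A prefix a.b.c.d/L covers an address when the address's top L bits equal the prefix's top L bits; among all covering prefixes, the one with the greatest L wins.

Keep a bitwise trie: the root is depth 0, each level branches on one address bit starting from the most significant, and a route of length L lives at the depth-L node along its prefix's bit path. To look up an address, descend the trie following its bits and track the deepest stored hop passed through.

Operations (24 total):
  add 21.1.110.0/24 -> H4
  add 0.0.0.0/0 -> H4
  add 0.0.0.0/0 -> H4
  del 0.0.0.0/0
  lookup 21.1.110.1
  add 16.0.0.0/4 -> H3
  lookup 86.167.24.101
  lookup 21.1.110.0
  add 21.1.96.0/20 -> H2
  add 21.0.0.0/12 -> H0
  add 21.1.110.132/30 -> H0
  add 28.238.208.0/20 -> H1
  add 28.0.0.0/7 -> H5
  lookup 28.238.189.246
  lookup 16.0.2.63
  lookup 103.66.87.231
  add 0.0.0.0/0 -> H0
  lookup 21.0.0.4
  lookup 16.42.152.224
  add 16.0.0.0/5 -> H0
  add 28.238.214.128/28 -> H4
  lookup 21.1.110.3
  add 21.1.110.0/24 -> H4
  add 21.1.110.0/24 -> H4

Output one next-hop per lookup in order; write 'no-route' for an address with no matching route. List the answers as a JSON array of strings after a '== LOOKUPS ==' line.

Apply in order:
  + 21.1.110.0/24 (H4) depth=24
  + 0.0.0.0/0 (H4) depth=0
  + 0.0.0.0/0 (H4) depth=0
  del 0.0.0.0/0 (clear depth 0)
  lookup 21.1.110.1: bits 000101010000000101101110 walk d0:-→d1:-→d2:-→d3:-→d4:-→d5:-→d6:-→d7:-→d8:-→d9:-→d10:-→d11:-→d12:-→d13:-→d14:-→d15:-→d16:-→d17:-→d18:-→d19:-→d20:-→d21:-→d22:-→d23:-→d24:H4 -> H4
  + 16.0.0.0/4 (H3) depth=4
  lookup 86.167.24.101: bits 0 walk d0:-→d1:- -> no-route
  lookup 21.1.110.0: bits 000101010000000101101110 walk d0:-→d1:-→d2:-→d3:-→d4:H3→d5:-→d6:-→d7:-→d8:-→d9:-→d10:-→d11:-→d12:-→d13:-→d14:-→d15:-→d16:-→d17:-→d18:-→d19:-→d20:-→d21:-→d22:-→d23:-→d24:H4 -> H4
  + 21.1.96.0/20 (H2) depth=20
  + 21.0.0.0/12 (H0) depth=12
  + 21.1.110.132/30 (H0) depth=30
  + 28.238.208.0/20 (H1) depth=20
  + 28.0.0.0/7 (H5) depth=7
  lookup 28.238.189.246: bits 00011100111011101 walk d0:-→d1:-→d2:-→d3:-→d4:H3→d5:-→d6:-→d7:H5→d8:-→d9:-→d10:-→d11:-→d12:-→d13:-→d14:-→d15:-→d16:-→d17:- -> H5
  lookup 16.0.2.63: bits 00010 walk d0:-→d1:-→d2:-→d3:-→d4:H3→d5:- -> H3
  lookup 103.66.87.231: bits 0 walk d0:-→d1:- -> no-route
  + 0.0.0.0/0 (H0) depth=0
  lookup 21.0.0.4: bits 000101010000000 walk d0:H0→d1:-→d2:-→d3:-→d4:H3→d5:-→d6:-→d7:-→d8:-→d9:-→d10:-→d11:-→d12:H0→d13:-→d14:-→d15:- -> H0
  lookup 16.42.152.224: bits 00010 walk d0:H0→d1:-→d2:-→d3:-→d4:H3→d5:- -> H3
  + 16.0.0.0/5 (H0) depth=5
  + 28.238.214.128/28 (H4) depth=28
  lookup 21.1.110.3: bits 000101010000000101101110 walk d0:H0→d1:-→d2:-→d3:-→d4:H3→d5:H0→d6:-→d7:-→d8:-→d9:-→d10:-→d11:-→d12:H0→d13:-→d14:-→d15:-→d16:-→d17:-→d18:-→d19:-→d20:H2→d21:-→d22:-→d23:-→d24:H4 -> H4
  + 21.1.110.0/24 (H4) depth=24
  + 21.1.110.0/24 (H4) depth=24

== LOOKUPS ==
["H4","no-route","H4","H5","H3","no-route","H0","H3","H4"]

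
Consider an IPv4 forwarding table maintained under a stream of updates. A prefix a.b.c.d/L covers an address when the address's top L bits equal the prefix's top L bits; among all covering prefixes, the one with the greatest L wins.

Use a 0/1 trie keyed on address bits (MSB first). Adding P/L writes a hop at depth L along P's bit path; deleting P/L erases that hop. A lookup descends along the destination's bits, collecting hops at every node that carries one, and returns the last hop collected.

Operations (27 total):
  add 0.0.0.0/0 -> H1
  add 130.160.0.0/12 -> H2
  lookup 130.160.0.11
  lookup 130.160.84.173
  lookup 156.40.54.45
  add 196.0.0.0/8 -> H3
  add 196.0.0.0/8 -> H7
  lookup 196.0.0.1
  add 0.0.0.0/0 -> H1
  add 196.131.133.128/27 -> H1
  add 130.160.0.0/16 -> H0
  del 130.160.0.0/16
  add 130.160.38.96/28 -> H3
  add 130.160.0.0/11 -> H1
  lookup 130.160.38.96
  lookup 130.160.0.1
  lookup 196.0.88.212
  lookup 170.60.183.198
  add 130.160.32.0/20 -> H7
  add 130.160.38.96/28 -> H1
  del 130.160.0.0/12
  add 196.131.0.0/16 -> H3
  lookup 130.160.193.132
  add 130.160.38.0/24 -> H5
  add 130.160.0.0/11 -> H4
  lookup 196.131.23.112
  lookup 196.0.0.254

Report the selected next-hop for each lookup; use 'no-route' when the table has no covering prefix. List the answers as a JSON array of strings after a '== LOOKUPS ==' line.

Process each operation:
  + 0.0.0.0/0 (H1) depth=0
  + 130.160.0.0/12 (H2) depth=12
  lookup 130.160.0.11: bits 100000101010 walk d0:H1→d1:-→d2:-→d3:-→d4:-→d5:-→d6:-→d7:-→d8:-→d9:-→d10:-→d11:-→d12:H2 -> H2
  lookup 130.160.84.173: bits 100000101010 walk d0:H1→d1:-→d2:-→d3:-→d4:-→d5:-→d6:-→d7:-→d8:-→d9:-→d10:-→d11:-→d12:H2 -> H2
  lookup 156.40.54.45: bits 100 walk d0:H1→d1:-→d2:-→d3:- -> H1
  + 196.0.0.0/8 (H3) depth=8
  + 196.0.0.0/8 (H7) depth=8
  lookup 196.0.0.1: bits 11000100 walk d0:H1→d1:-→d2:-→d3:-→d4:-→d5:-→d6:-→d7:-→d8:H7 -> H7
  + 0.0.0.0/0 (H1) depth=0
  + 196.131.133.128/27 (H1) depth=27
  + 130.160.0.0/16 (H0) depth=16
  del 130.160.0.0/16 (clear depth 16)
  + 130.160.38.96/28 (H3) depth=28
  + 130.160.0.0/11 (H1) depth=11
  lookup 130.160.38.96: bits 1000001010100000001001100110 walk d0:H1→d1:-→d2:-→d3:-→d4:-→d5:-→d6:-→d7:-→d8:-→d9:-→d10:-→d11:H1→d12:H2→d13:-→d14:-→d15:-→d16:-→d17:-→d18:-→d19:-→d20:-→d21:-→d22:-→d23:-→d24:-→d25:-→d26:-→d27:-→d28:H3 -> H3
  lookup 130.160.0.1: bits 100000101010000000 walk d0:H1→d1:-→d2:-→d3:-→d4:-→d5:-→d6:-→d7:-→d8:-→d9:-→d10:-→d11:H1→d12:H2→d13:-→d14:-→d15:-→d16:-→d17:-→d18:- -> H2
  lookup 196.0.88.212: bits 11000100 walk d0:H1→d1:-→d2:-→d3:-→d4:-→d5:-→d6:-→d7:-→d8:H7 -> H7
  lookup 170.60.183.198: bits 10 walk d0:H1→d1:-→d2:- -> H1
  + 130.160.32.0/20 (H7) depth=20
  + 130.160.38.96/28 (H1) depth=28
  del 130.160.0.0/12 (clear depth 12)
  + 196.131.0.0/16 (H3) depth=16
  lookup 130.160.193.132: bits 1000001010100000 walk d0:H1→d1:-→d2:-→d3:-→d4:-→d5:-→d6:-→d7:-→d8:-→d9:-→d10:-→d11:H1→d12:-→d13:-→d14:-→d15:-→d16:- -> H1
  + 130.160.38.0/24 (H5) depth=24
  + 130.160.0.0/11 (H4) depth=11
  lookup 196.131.23.112: bits 1100010010000011 walk d0:H1→d1:-→d2:-→d3:-→d4:-→d5:-→d6:-→d7:-→d8:H7→d9:-→d10:-→d11:-→d12:-→d13:-→d14:-→d15:-→d16:H3 -> H3
  lookup 196.0.0.254: bits 11000100 walk d0:H1→d1:-→d2:-→d3:-→d4:-→d5:-→d6:-→d7:-→d8:H7 -> H7

== LOOKUPS ==
["H2","H2","H1","H7","H3","H2","H7","H1","H1","H3","H7"]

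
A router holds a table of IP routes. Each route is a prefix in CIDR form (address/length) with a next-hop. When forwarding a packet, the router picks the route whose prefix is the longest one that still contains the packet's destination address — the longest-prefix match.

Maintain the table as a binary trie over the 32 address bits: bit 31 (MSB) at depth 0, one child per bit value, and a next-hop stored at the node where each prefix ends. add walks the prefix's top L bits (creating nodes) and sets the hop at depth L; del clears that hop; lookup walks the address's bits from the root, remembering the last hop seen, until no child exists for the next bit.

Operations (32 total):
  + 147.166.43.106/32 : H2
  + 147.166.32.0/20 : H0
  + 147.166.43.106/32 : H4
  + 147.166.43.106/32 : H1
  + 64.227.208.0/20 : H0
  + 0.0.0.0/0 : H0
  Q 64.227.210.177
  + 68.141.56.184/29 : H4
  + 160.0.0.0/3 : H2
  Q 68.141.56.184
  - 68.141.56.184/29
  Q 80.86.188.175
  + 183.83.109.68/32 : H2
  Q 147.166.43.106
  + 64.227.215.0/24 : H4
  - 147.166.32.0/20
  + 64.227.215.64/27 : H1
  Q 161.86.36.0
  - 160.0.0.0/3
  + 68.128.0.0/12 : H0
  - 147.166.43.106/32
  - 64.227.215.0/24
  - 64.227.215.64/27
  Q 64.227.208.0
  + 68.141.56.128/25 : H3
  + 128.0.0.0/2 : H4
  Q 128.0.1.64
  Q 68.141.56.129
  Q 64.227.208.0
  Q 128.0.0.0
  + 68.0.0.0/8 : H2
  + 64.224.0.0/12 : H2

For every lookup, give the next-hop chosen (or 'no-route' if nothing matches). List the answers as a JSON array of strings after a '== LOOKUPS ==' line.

Process each operation:
  add 147.166.43.106/32 -> H2 at depth 32
  add 147.166.32.0/20 -> H0 at depth 20
  add 147.166.43.106/32 -> H4 at depth 32
  add 147.166.43.106/32 -> H1 at depth 32
  add 64.227.208.0/20 -> H0 at depth 20
  add 0.0.0.0/0 -> H0 at depth 0
  Q 64.227.210.177: descend 01000000111000111101 ; hops seen [H0,H0] ; pick H0
  add 68.141.56.184/29 -> H4 at depth 29
  add 160.0.0.0/3 -> H2 at depth 3
  Q 68.141.56.184: descend 01000100100011010011100010111 ; hops seen [H0,H4] ; pick H4
  del 68.141.56.184/29 (clear depth 29)
  Q 80.86.188.175: descend 010 ; hops seen [H0] ; pick H0
  add 183.83.109.68/32 -> H2 at depth 32
  Q 147.166.43.106: descend 10010011101001100010101101101010 ; hops seen [H0,H0,H1] ; pick H1
  add 64.227.215.0/24 -> H4 at depth 24
  del 147.166.32.0/20 (clear depth 20)
  add 64.227.215.64/27 -> H1 at depth 27
  Q 161.86.36.0: descend 101 ; hops seen [H0,H2] ; pick H2
  del 160.0.0.0/3 (clear depth 3)
  add 68.128.0.0/12 -> H0 at depth 12
  del 147.166.43.106/32 (clear depth 32)
  del 64.227.215.0/24 (clear depth 24)
  del 64.227.215.64/27 (clear depth 27)
  Q 64.227.208.0: descend 010000001110001111010 ; hops seen [H0,H0] ; pick H0
  add 68.141.56.128/25 -> H3 at depth 25
  add 128.0.0.0/2 -> H4 at depth 2
  Q 128.0.1.64: descend 100 ; hops seen [H0,H4] ; pick H4
  Q 68.141.56.129: descend 01000100100011010011100010 ; hops seen [H0,H0,H3] ; pick H3
  Q 64.227.208.0: descend 010000001110001111010 ; hops seen [H0,H0] ; pick H0
  Q 128.0.0.0: descend 100 ; hops seen [H0,H4] ; pick H4
  add 68.0.0.0/8 -> H2 at depth 8
  add 64.224.0.0/12 -> H2 at depth 12

== LOOKUPS ==
["H0","H4","H0","H1","H2","H0","H4","H3","H0","H4"]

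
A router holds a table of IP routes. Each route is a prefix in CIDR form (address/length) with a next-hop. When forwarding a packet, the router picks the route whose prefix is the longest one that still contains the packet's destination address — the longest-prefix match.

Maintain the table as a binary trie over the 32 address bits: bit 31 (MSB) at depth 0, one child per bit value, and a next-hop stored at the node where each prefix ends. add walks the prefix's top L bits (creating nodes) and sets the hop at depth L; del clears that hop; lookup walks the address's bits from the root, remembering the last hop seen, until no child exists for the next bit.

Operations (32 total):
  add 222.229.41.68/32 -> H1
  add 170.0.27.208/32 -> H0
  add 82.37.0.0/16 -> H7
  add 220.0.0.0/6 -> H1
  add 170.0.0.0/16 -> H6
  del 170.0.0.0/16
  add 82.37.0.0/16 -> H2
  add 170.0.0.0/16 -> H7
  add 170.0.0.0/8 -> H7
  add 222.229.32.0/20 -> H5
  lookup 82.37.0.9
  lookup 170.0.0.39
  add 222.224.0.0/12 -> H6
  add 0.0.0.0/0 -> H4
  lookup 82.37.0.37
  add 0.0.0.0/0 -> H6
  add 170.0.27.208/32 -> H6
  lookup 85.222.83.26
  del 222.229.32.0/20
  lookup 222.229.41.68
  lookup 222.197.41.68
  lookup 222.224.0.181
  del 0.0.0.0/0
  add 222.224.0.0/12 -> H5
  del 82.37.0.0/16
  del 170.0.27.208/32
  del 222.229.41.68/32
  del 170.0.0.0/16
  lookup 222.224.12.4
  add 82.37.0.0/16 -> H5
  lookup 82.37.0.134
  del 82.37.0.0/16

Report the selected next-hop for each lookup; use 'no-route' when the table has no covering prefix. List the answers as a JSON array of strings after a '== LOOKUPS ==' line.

Trace:
  + 222.229.41.68/32 (H1) depth=32
  + 170.0.27.208/32 (H0) depth=32
  + 82.37.0.0/16 (H7) depth=16
  + 220.0.0.0/6 (H1) depth=6
  + 170.0.0.0/16 (H6) depth=16
  del 170.0.0.0/16 (clear depth 16)
  + 82.37.0.0/16 (H2) depth=16
  + 170.0.0.0/16 (H7) depth=16
  + 170.0.0.0/8 (H7) depth=8
  + 222.229.32.0/20 (H5) depth=20
  Q 82.37.0.9: descend 0101001000100101 ; hops seen [H2] ; pick H2
  Q 170.0.0.39: descend 1010101000000000000 ; hops seen [H7,H7] ; pick H7
  + 222.224.0.0/12 (H6) depth=12
  + 0.0.0.0/0 (H4) depth=0
  Q 82.37.0.37: descend 0101001000100101 ; hops seen [H4,H2] ; pick H2
  + 0.0.0.0/0 (H6) depth=0
  + 170.0.27.208/32 (H6) depth=32
  Q 85.222.83.26: descend 01010 ; hops seen [H6] ; pick H6
  del 222.229.32.0/20 (clear depth 20)
  Q 222.229.41.68: descend 11011110111001010010100101000100 ; hops seen [H6,H1,H6,H1] ; pick H1
  Q 222.197.41.68: descend 1101111011 ; hops seen [H6,H1] ; pick H1
  Q 222.224.0.181: descend 1101111011100 ; hops seen [H6,H1,H6] ; pick H6
  del 0.0.0.0/0 (clear depth 0)
  + 222.224.0.0/12 (H5) depth=12
  del 82.37.0.0/16 (clear depth 16)
  del 170.0.27.208/32 (clear depth 32)
  del 222.229.41.68/32 (clear depth 32)
  del 170.0.0.0/16 (clear depth 16)
  Q 222.224.12.4: descend 1101111011100 ; hops seen [H1,H5] ; pick H5
  + 82.37.0.0/16 (H5) depth=16
  Q 82.37.0.134: descend 0101001000100101 ; hops seen [H5] ; pick H5
  del 82.37.0.0/16 (clear depth 16)

== LOOKUPS ==
["H2","H7","H2","H6","H1","H1","H6","H5","H5"]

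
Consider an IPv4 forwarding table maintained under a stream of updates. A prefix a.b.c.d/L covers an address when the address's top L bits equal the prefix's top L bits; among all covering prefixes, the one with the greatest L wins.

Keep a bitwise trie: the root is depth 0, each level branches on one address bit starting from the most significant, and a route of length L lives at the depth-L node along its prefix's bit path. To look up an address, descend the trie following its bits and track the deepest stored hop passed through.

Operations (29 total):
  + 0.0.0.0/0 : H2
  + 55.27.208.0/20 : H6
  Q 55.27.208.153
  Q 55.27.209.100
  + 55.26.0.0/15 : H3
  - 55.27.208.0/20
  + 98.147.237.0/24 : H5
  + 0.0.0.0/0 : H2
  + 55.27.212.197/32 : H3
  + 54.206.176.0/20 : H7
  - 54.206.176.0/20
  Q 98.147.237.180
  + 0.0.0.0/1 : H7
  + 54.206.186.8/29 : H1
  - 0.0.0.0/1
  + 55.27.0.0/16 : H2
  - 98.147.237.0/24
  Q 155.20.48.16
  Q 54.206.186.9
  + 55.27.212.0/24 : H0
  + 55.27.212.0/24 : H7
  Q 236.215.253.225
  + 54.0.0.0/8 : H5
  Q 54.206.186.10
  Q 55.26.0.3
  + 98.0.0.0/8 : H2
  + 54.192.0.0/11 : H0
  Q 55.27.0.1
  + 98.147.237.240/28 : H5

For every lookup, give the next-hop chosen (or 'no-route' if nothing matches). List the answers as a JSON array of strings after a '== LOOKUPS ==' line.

Process each operation:
  add 0.0.0.0/0 -> H2 at depth 0
  add 55.27.208.0/20 -> H6 at depth 20
  ? 55.27.208.153  path d0:H2→d1:-→d2:-→d3:-→d4:-→d5:-→d6:-→d7:-→d8:-→d9:-→d10:-→d11:-→d12:-→d13:-→d14:-→d15:-→d16:-→d17:-→d18:-→d19:-→d20:H6  best=H6
  ? 55.27.209.100  path d0:H2→d1:-→d2:-→d3:-→d4:-→d5:-→d6:-→d7:-→d8:-→d9:-→d10:-→d11:-→d12:-→d13:-→d14:-→d15:-→d16:-→d17:-→d18:-→d19:-→d20:H6  best=H6
  add 55.26.0.0/15 -> H3 at depth 15
  - 55.27.208.0/20 clear@20
  add 98.147.237.0/24 -> H5 at depth 24
  add 0.0.0.0/0 -> H2 at depth 0
  add 55.27.212.197/32 -> H3 at depth 32
  add 54.206.176.0/20 -> H7 at depth 20
  - 54.206.176.0/20 clear@20
  ? 98.147.237.180  path d0:H2→d1:-→d2:-→d3:-→d4:-→d5:-→d6:-→d7:-→d8:-→d9:-→d10:-→d11:-→d12:-→d13:-→d14:-→d15:-→d16:-→d17:-→d18:-→d19:-→d20:-→d21:-→d22:-→d23:-→d24:H5  best=H5
  add 0.0.0.0/1 -> H7 at depth 1
  add 54.206.186.8/29 -> H1 at depth 29
  - 0.0.0.0/1 clear@1
  add 55.27.0.0/16 -> H2 at depth 16
  - 98.147.237.0/24 clear@24
  ? 155.20.48.16  path d0:H2  best=H2
  ? 54.206.186.9  path d0:H2→d1:-→d2:-→d3:-→d4:-→d5:-→d6:-→d7:-→d8:-→d9:-→d10:-→d11:-→d12:-→d13:-→d14:-→d15:-→d16:-→d17:-→d18:-→d19:-→d20:-→d21:-→d22:-→d23:-→d24:-→d25:-→d26:-→d27:-→d28:-→d29:H1  best=H1
  add 55.27.212.0/24 -> H0 at depth 24
  add 55.27.212.0/24 -> H7 at depth 24
  ? 236.215.253.225  path d0:H2  best=H2
  add 54.0.0.0/8 -> H5 at depth 8
  ? 54.206.186.10  path d0:H2→d1:-→d2:-→d3:-→d4:-→d5:-→d6:-→d7:-→d8:H5→d9:-→d10:-→d11:-→d12:-→d13:-→d14:-→d15:-→d16:-→d17:-→d18:-→d19:-→d20:-→d21:-→d22:-→d23:-→d24:-→d25:-→d26:-→d27:-→d28:-→d29:H1  best=H1
  ? 55.26.0.3  path d0:H2→d1:-→d2:-→d3:-→d4:-→d5:-→d6:-→d7:-→d8:-→d9:-→d10:-→d11:-→d12:-→d13:-→d14:-→d15:H3  best=H3
  add 98.0.0.0/8 -> H2 at depth 8
  add 54.192.0.0/11 -> H0 at depth 11
  ? 55.27.0.1  path d0:H2→d1:-→d2:-→d3:-→d4:-→d5:-→d6:-→d7:-→d8:-→d9:-→d10:-→d11:-→d12:-→d13:-→d14:-→d15:H3→d16:H2  best=H2
  add 98.147.237.240/28 -> H5 at depth 28

== LOOKUPS ==
["H6","H6","H5","H2","H1","H2","H1","H3","H2"]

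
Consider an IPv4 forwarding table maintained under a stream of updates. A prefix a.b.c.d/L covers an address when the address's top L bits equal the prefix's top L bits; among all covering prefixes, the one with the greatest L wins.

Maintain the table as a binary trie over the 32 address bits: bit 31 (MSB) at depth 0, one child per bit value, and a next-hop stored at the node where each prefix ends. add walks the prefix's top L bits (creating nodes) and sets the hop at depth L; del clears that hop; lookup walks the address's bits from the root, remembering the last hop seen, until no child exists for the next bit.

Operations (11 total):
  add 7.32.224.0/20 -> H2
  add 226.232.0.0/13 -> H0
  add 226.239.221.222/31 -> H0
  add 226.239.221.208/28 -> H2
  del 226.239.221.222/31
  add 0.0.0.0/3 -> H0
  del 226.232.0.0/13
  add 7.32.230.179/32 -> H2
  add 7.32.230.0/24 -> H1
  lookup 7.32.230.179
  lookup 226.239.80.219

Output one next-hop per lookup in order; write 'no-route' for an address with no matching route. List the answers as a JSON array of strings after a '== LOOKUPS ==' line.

Process each operation:
  add 7.32.224.0/20 -> H2 at depth 20
  add 226.232.0.0/13 -> H0 at depth 13
  add 226.239.221.222/31 -> H0 at depth 31
  add 226.239.221.208/28 -> H2 at depth 28
  - 226.239.221.222/31 clear@31
  add 0.0.0.0/3 -> H0 at depth 3
  - 226.232.0.0/13 clear@13
  add 7.32.230.179/32 -> H2 at depth 32
  add 7.32.230.0/24 -> H1 at depth 24
  lookup 7.32.230.179: bits 00000111001000001110011010110011 walk d0:-→d1:-→d2:-→d3:H0→d4:-→d5:-→d6:-→d7:-→d8:-→d9:-→d10:-→d11:-→d12:-→d13:-→d14:-→d15:-→d16:-→d17:-→d18:-→d19:-→d20:H2→d21:-→d22:-→d23:-→d24:H1→d25:-→d26:-→d27:-→d28:-→d29:-→d30:-→d31:-→d32:H2 -> H2
  lookup 226.239.80.219: bits 1110001011101111 walk d0:-→d1:-→d2:-→d3:-→d4:-→d5:-→d6:-→d7:-→d8:-→d9:-→d10:-→d11:-→d12:-→d13:-→d14:-→d15:-→d16:- -> no-route

== LOOKUPS ==
["H2","no-route"]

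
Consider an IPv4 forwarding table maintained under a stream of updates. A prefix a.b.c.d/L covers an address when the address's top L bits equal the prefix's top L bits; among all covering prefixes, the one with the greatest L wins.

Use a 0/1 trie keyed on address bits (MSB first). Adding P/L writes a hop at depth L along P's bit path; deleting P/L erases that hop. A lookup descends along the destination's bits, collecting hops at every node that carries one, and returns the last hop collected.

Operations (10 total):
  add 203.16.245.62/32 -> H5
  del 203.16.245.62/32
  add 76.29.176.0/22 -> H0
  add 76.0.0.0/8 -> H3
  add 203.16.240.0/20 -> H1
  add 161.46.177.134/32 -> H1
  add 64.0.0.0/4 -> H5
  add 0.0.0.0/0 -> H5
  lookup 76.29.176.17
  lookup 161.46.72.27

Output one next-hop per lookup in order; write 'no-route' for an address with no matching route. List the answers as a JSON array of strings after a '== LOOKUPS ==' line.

Trace:
  + 203.16.245.62/32 (H5) depth=32
  - 203.16.245.62/32 clear@32
  + 76.29.176.0/22 (H0) depth=22
  + 76.0.0.0/8 (H3) depth=8
  + 203.16.240.0/20 (H1) depth=20
  + 161.46.177.134/32 (H1) depth=32
  + 64.0.0.0/4 (H5) depth=4
  + 0.0.0.0/0 (H5) depth=0
  Q 76.29.176.17: descend 0100110000011101101100 ; hops seen [H5,H5,H3,H0] ; pick H0
  Q 161.46.72.27: descend 1010000100101110 ; hops seen [H5] ; pick H5

== LOOKUPS ==
["H0","H5"]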